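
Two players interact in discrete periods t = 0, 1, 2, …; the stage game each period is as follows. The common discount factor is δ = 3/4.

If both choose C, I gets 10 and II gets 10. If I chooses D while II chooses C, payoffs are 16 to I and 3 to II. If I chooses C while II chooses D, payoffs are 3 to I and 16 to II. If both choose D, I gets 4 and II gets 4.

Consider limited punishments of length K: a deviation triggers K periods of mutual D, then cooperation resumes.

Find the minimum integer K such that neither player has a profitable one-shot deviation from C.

Need Σ_{k=1}^{K} δ^k ≥ (16−10)/(10−4) = 1.0000 at δ = 3/4.
At K = 1 the sum is 0.7500 < 1.0000; at K = 2 it is 1.3125 ≥ 1.0000.
So the minimum punishment length is K = 2.

2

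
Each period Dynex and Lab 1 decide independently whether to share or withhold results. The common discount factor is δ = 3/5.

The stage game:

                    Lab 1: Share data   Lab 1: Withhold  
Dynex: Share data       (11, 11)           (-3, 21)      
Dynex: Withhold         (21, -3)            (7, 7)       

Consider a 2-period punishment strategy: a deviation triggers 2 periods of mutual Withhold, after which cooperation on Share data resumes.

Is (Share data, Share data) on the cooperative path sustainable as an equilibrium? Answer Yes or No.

No

Comparing payoff streams over the 3 periods until play realigns: cooperate → 11(1+δ+…+δ^2); deviate → 21 + 7(δ+…+δ^2).
Cooperation is sustained iff (11−7)(δ+…+δ^2) ≥ 21−11.
δ+…+δ^2 = 3/5·(1−(3/5)^2)/(1−3/5) = 0.9600, and (21−11)/(11−7) = 2.5000.
0.9600 < 2.5000, so cooperation is not sustainable.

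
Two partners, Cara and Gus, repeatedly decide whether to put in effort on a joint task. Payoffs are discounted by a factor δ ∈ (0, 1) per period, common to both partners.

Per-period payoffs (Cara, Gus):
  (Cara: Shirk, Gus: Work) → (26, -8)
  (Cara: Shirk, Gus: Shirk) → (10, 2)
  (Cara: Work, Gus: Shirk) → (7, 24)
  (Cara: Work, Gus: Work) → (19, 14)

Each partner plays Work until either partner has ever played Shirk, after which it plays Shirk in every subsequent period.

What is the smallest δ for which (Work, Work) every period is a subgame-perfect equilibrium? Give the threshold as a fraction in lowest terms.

Cara: cooperation gives 19 each period; deviation gives 26 once then 10 forever.
  19/(1−δ) ≥ 26 + 10δ/(1−δ) ⇒ δ ≥ 7/16.
Gus: cooperation gives 14 each period; deviation gives 24 once then 2 forever.
  δ ≥ 10/22 = 5/11.
Both must hold, so the binding constraint is Gus's: δ ≥ 5/11.

5/11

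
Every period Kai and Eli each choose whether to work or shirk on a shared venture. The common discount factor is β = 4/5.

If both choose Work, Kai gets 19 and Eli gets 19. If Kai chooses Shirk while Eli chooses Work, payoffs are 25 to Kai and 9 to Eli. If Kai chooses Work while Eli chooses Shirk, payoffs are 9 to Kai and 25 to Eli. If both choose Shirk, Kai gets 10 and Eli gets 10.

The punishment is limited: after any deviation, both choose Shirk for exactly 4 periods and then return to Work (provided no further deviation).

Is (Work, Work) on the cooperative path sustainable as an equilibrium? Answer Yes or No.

Yes

IC: β+…+β^4 ≥ (25−19)/(19−10) = 2/3.
At β = 4/5: partial sum = 2.3616 ≥ 0.6667. Cooperation sustainable.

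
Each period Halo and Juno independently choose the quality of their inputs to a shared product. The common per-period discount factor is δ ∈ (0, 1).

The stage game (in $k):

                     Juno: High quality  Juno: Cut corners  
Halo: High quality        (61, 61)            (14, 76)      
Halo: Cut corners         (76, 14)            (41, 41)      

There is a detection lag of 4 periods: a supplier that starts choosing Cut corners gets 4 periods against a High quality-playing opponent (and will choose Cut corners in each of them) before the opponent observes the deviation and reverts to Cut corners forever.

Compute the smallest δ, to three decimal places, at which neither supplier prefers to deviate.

The best deviation is to choose Cut corners for all 4 undetected periods, earning 76 each, then 41 forever once detected.
Deviation value: 76(1−δ^4)/(1−δ) + 41δ^4/(1−δ); cooperation value: 61/(1−δ).
IC: 61 ≥ 76(1−δ^4) + 41δ^4 = 76 − 35δ^4.
So δ^4 ≥ 15/35 = 3/7, giving δ ≥ (3/7)^(1/4) ≈ 0.809.

0.809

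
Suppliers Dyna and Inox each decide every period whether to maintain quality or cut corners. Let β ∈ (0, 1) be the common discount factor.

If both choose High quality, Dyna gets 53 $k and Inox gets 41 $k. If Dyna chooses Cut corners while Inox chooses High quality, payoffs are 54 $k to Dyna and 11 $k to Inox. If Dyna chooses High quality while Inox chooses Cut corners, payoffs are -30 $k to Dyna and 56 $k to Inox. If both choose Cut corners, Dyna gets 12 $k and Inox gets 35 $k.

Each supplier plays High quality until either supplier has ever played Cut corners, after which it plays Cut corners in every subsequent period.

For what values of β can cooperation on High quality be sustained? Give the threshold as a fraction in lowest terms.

For Dyna: deviation gain 54−53 = 1, per-period punishment loss 53−12 = 41. IC gives β ≥ 1/42.
For Inox: gain 15, loss 6 per period, so β ≥ 15/21 = 5/7.
The tighter constraint is Inox's, so cooperation needs β ≥ 5/7.

5/7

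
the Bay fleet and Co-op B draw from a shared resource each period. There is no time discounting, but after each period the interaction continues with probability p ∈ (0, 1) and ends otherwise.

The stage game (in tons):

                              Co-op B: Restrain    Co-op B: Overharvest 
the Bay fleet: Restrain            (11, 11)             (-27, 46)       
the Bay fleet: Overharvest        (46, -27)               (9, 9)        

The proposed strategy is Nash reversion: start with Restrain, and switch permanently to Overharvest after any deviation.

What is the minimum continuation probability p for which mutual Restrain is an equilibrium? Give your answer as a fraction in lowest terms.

Expected cooperation value is 11 + p·11 + p²·11 + … = 11/(1−p); deviation gives 46 + p·9/(1−p).
11 ≥ 46(1−p) + 9p ⇒ 37p ≥ 35 ⇒ p ≥ 35/37.

35/37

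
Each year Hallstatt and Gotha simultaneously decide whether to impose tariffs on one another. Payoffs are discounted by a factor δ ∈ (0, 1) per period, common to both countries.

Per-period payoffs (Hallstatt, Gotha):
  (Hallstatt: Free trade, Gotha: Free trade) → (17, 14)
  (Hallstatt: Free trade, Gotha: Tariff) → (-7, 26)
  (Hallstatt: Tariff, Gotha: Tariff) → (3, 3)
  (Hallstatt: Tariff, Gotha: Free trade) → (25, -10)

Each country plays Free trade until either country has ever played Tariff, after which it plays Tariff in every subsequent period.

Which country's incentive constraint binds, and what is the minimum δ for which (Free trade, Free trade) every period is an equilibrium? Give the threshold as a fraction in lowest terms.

Gotha; δ ≥ 12/23

For Hallstatt: deviation gain 25−17 = 8, per-period punishment loss 17−3 = 14. IC gives δ ≥ 8/22 = 4/11.
For Gotha: gain 12, loss 11 per period, so δ ≥ 12/23.
The tighter constraint is Gotha's, so cooperation needs δ ≥ 12/23.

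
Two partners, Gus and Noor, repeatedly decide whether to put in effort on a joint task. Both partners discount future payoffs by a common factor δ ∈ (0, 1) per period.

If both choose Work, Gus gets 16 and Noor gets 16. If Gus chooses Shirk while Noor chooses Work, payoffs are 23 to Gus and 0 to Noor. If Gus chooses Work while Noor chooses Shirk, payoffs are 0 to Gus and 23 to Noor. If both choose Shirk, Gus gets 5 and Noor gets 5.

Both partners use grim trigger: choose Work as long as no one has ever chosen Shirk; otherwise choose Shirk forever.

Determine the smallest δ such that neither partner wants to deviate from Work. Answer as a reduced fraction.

One-period gain from deviating is 23 − 16 = 7. The loss is 16 − 5 = 11 in every subsequent period, with present value 11·δ/(1−δ).
Deviation is unprofitable when 11·δ/(1−δ) ≥ 7, i.e. δ/(1−δ) ≥ 7/11.
Equivalently δ ≥ 7/(7+11) = 7/18.

7/18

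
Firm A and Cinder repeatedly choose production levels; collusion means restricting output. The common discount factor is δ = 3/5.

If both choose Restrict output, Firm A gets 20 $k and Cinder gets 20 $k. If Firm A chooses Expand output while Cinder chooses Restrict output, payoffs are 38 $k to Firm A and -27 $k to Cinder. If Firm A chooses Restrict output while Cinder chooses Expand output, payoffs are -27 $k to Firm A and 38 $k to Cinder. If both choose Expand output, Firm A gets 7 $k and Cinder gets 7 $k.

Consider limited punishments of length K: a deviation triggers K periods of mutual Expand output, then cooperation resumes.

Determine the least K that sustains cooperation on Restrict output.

IC: δ(1−δ^K)/(1−δ) ≥ (38−20)/(20−7) = 18/13.
With δ = 3/5: need 1 − δ^K ≥ 18/13·(1−3/5)/(3/5), i.e. δ^K ≤ 0.0769.
Since (3/5)^5 = 0.0778 and (3/5)^6 = 0.0467, the smallest such K is 6.

6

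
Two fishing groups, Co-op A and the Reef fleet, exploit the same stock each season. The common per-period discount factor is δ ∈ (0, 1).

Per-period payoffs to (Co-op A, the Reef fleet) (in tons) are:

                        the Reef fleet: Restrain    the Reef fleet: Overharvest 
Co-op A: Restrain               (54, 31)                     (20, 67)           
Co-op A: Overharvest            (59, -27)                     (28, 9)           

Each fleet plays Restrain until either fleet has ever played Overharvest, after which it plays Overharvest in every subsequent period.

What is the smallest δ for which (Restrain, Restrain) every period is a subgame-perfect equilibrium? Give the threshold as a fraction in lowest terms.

18/29

For Co-op A: deviation gain 59−54 = 5, per-period punishment loss 54−28 = 26. IC gives δ ≥ 5/31.
For the Reef fleet: gain 36, loss 22 per period, so δ ≥ 36/58 = 18/29.
The tighter constraint is the Reef fleet's, so cooperation needs δ ≥ 18/29.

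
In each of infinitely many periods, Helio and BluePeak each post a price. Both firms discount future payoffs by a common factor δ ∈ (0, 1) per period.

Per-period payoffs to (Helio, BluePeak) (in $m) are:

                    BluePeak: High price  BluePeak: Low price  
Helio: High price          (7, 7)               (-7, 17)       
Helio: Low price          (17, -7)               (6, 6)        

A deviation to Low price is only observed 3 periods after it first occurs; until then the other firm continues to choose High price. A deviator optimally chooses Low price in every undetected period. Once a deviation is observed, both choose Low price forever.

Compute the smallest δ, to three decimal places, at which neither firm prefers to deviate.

A deviator earns 17 for 3 periods, then 6 forever; cooperating earns 7 forever. Multiplying the IC by (1−δ):
7 ≥ 17(1−δ^3) + 6δ^3, so 11·δ^3 ≥ 10 and δ^3 ≥ 10/11.
δ ≥ (10/11)^(1/3) ≈ 0.969.

0.969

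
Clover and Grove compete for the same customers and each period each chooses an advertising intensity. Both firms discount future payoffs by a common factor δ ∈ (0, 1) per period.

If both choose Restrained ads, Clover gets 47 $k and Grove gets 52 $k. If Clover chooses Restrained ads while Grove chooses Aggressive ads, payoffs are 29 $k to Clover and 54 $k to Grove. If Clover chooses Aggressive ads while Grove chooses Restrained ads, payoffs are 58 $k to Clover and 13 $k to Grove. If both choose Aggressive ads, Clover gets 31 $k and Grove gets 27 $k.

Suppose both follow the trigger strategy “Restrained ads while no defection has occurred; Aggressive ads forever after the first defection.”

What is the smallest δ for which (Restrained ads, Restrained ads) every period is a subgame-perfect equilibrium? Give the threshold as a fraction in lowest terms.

11/27

Clover's threshold: (58−47)/(58−31) = 11/27.
Grove's threshold: (54−52)/(54−27) = 2/27.
11/27 > 2/27, so Clover binds and δ* = 11/27.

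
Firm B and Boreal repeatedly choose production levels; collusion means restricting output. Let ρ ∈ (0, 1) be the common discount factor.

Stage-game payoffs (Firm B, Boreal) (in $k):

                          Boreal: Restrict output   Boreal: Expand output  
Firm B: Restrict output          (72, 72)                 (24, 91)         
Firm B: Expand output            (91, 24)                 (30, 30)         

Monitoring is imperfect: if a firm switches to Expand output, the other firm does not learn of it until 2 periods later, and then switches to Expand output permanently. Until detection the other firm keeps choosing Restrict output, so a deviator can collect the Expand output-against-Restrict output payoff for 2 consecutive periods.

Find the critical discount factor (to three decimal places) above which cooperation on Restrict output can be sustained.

A deviator earns 91 for 2 periods, then 30 forever; cooperating earns 72 forever. Multiplying the IC by (1−ρ):
72 ≥ 91(1−ρ^2) + 30ρ^2, so 61·ρ^2 ≥ 19 and ρ^2 ≥ 19/61.
ρ ≥ (19/61)^(1/2) ≈ 0.558.

0.558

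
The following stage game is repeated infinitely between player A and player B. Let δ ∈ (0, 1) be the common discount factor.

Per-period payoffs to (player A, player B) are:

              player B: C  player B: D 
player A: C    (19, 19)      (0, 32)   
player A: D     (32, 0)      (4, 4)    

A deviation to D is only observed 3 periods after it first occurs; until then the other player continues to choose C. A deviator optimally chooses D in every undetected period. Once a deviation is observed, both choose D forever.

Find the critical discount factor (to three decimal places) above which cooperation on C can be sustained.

0.774

Deviating for the 3 undetected periods gains 32−19 = 13 per period over cooperation, then loses 19−4 = 15 per period forever once punishment starts.
Gain: 13(1 + δ + … + δ^2); loss: 15·δ^3/(1−δ).
No profitable deviation ⇔ 13(1−δ^3) ≤ 15·δ^3, i.e. δ^3 ≥ 13/(13+15) = 13/28.
Hence δ ≥ (13/28)^(1/3) ≈ 0.774.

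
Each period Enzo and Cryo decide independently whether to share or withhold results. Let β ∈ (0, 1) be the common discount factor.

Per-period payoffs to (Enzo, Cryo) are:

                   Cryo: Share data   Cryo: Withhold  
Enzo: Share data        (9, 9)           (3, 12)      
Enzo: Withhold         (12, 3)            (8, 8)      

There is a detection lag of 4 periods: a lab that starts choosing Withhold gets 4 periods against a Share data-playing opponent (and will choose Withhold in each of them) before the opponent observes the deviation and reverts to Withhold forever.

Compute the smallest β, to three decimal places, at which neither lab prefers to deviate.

0.931

Deviating for the 4 undetected periods gains 12−9 = 3 per period over cooperation, then loses 9−8 = 1 per period forever once punishment starts.
Gain: 3(1 + β + … + β^3); loss: 1·β^4/(1−β).
No profitable deviation ⇔ 3(1−β^4) ≤ 1·β^4, i.e. β^4 ≥ 3/(3+1) = 3/4.
Hence β ≥ (3/4)^(1/4) ≈ 0.931.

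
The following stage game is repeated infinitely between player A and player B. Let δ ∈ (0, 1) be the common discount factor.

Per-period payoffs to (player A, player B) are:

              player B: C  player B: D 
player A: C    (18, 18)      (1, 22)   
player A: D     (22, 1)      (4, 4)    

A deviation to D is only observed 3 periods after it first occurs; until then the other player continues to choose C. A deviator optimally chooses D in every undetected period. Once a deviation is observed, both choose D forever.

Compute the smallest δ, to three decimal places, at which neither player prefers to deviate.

Deviating for the 3 undetected periods gains 22−18 = 4 per period over cooperation, then loses 18−4 = 14 per period forever once punishment starts.
Gain: 4(1 + δ + … + δ^2); loss: 14·δ^3/(1−δ).
No profitable deviation ⇔ 4(1−δ^3) ≤ 14·δ^3, i.e. δ^3 ≥ 4/(4+14) = 2/9.
Hence δ ≥ (2/9)^(1/3) ≈ 0.606.

0.606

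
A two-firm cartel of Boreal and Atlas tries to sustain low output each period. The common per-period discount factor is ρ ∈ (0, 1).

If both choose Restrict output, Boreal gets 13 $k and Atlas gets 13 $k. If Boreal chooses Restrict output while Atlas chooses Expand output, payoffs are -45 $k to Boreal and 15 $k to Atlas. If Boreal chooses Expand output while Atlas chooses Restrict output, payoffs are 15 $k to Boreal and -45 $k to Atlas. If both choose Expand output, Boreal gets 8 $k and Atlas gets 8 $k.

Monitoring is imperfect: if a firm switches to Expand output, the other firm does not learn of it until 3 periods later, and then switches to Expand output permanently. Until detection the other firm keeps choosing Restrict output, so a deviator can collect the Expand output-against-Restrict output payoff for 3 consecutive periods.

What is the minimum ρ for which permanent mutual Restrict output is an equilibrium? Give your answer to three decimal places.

The best deviation is to choose Expand output for all 3 undetected periods, earning 15 each, then 8 forever once detected.
Deviation value: 15(1−ρ^3)/(1−ρ) + 8ρ^3/(1−ρ); cooperation value: 13/(1−ρ).
IC: 13 ≥ 15(1−ρ^3) + 8ρ^3 = 15 − 7ρ^3.
So ρ^3 ≥ 2/7, giving ρ ≥ (2/7)^(1/3) ≈ 0.659.

0.659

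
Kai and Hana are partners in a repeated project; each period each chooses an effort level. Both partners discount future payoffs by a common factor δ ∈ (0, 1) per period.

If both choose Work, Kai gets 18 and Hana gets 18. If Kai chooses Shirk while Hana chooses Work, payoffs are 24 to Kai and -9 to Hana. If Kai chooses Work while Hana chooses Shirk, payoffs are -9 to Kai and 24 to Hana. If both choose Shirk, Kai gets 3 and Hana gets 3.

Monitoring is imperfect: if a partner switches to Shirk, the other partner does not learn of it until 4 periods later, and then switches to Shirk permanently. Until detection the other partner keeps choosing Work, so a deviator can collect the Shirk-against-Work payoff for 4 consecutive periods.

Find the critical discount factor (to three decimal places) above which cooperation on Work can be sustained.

The best deviation is to choose Shirk for all 4 undetected periods, earning 24 each, then 3 forever once detected.
Deviation value: 24(1−δ^4)/(1−δ) + 3δ^4/(1−δ); cooperation value: 18/(1−δ).
IC: 18 ≥ 24(1−δ^4) + 3δ^4 = 24 − 21δ^4.
So δ^4 ≥ 6/21 = 2/7, giving δ ≥ (2/7)^(1/4) ≈ 0.731.

0.731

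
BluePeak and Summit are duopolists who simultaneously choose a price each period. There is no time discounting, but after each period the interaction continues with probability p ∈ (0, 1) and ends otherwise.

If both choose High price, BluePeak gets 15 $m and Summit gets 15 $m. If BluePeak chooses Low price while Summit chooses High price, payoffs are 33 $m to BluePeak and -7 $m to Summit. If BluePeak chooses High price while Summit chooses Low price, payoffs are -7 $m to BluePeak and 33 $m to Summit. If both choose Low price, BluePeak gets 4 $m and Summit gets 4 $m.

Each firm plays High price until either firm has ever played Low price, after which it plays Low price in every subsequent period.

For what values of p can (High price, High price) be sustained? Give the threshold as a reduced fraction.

18/29

Expected cooperation value is 15 + p·15 + p²·15 + … = 15/(1−p); deviation gives 33 + p·4/(1−p).
15 ≥ 33(1−p) + 4p ⇒ 29p ≥ 18 ⇒ p ≥ 18/29.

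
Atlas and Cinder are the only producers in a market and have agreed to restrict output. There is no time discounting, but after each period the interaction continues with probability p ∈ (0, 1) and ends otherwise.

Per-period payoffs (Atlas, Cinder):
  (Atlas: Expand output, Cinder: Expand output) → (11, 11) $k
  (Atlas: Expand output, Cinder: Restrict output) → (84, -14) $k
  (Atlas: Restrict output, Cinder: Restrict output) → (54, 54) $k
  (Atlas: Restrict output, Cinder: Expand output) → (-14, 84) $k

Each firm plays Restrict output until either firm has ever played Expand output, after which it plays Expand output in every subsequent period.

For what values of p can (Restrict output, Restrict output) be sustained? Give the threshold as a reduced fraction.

Expected cooperation value is 54 + p·54 + p²·54 + … = 54/(1−p); deviation gives 84 + p·11/(1−p).
54 ≥ 84(1−p) + 11p ⇒ 73p ≥ 30 ⇒ p ≥ 30/73.

30/73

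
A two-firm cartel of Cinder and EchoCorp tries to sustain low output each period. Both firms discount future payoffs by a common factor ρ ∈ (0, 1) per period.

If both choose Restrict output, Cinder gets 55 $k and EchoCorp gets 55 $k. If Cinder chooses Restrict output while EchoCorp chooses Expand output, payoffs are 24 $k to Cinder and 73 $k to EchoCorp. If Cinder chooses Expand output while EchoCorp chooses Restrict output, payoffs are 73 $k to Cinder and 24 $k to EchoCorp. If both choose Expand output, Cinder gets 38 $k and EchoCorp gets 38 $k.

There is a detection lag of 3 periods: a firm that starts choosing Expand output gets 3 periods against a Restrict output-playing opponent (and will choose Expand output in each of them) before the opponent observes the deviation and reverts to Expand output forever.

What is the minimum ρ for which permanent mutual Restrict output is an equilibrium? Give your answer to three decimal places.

0.801

A deviator earns 73 for 3 periods, then 38 forever; cooperating earns 55 forever. Multiplying the IC by (1−ρ):
55 ≥ 73(1−ρ^3) + 38ρ^3, so 35·ρ^3 ≥ 18 and ρ^3 ≥ 18/35.
ρ ≥ (18/35)^(1/3) ≈ 0.801.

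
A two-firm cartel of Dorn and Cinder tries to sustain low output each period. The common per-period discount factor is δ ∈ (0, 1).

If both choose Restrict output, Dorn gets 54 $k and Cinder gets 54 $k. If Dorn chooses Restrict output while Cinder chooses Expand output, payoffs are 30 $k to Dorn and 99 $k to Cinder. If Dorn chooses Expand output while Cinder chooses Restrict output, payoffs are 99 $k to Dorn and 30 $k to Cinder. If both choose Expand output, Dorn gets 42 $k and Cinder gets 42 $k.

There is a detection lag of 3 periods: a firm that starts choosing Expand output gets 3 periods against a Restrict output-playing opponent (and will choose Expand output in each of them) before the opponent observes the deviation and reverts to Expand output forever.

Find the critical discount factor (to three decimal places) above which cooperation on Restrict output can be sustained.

The best deviation is to choose Expand output for all 3 undetected periods, earning 99 each, then 42 forever once detected.
Deviation value: 99(1−δ^3)/(1−δ) + 42δ^3/(1−δ); cooperation value: 54/(1−δ).
IC: 54 ≥ 99(1−δ^3) + 42δ^3 = 99 − 57δ^3.
So δ^3 ≥ 45/57 = 15/19, giving δ ≥ (15/19)^(1/3) ≈ 0.924.

0.924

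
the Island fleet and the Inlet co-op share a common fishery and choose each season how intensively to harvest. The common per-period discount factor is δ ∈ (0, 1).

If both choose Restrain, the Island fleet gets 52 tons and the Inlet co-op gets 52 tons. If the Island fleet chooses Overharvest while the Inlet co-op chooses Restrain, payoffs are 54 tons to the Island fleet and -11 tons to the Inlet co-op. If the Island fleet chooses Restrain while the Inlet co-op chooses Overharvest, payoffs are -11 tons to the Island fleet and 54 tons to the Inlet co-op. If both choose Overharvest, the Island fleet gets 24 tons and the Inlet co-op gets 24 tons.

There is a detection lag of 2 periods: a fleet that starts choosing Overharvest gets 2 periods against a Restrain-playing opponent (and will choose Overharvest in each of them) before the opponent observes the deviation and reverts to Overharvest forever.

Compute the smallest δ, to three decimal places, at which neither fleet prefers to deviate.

0.258

The best deviation is to choose Overharvest for all 2 undetected periods, earning 54 each, then 24 forever once detected.
Deviation value: 54(1−δ^2)/(1−δ) + 24δ^2/(1−δ); cooperation value: 52/(1−δ).
IC: 52 ≥ 54(1−δ^2) + 24δ^2 = 54 − 30δ^2.
So δ^2 ≥ 2/30 = 1/15, giving δ ≥ (1/15)^(1/2) ≈ 0.258.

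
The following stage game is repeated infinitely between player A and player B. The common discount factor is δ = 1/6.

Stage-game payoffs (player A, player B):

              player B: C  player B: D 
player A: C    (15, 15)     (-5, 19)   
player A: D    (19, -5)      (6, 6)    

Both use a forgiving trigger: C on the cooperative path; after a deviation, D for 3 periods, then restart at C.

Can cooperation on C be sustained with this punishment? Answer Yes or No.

A one-shot deviation gives 19 now, then 6 for 3 periods, then back to 15.
Gain from deviating: (19−15) today; loss: (15−6) in each of the next 3 periods.
No-deviation condition: (15−6)(δ+…+δ^3) ≥ 19−15, i.e. δ+…+δ^3 ≥ 4/9.
At δ = 1/6: δ+…+δ^3 = 0.1991 < 0.4444.
So cooperation is not sustainable.

No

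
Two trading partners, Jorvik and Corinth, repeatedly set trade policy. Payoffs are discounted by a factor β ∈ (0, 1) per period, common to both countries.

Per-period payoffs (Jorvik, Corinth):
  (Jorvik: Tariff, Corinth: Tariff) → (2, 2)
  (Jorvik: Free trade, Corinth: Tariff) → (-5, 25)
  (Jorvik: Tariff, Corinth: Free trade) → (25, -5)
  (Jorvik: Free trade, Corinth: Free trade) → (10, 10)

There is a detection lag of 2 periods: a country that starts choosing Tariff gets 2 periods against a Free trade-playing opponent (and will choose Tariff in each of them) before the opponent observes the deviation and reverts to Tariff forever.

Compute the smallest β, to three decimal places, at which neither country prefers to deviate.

The best deviation is to choose Tariff for all 2 undetected periods, earning 25 each, then 2 forever once detected.
Deviation value: 25(1−β^2)/(1−β) + 2β^2/(1−β); cooperation value: 10/(1−β).
IC: 10 ≥ 25(1−β^2) + 2β^2 = 25 − 23β^2.
So β^2 ≥ 15/23, giving β ≥ (15/23)^(1/2) ≈ 0.808.

0.808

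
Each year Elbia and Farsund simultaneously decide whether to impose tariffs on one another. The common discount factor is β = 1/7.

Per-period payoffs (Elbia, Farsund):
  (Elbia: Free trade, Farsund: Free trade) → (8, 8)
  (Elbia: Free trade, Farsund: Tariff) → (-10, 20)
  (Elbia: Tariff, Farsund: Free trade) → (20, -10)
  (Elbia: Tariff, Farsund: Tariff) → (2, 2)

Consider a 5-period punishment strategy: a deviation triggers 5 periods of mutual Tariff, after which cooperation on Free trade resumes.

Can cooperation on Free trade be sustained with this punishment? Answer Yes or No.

No

A one-shot deviation gives 20 now, then 2 for 5 periods, then back to 8.
Gain from deviating: (20−8) today; loss: (8−2) in each of the next 5 periods.
No-deviation condition: (8−2)(β+…+β^5) ≥ 20−8, i.e. β+…+β^5 ≥ 2.
At β = 1/7: β+…+β^5 = 0.1667 < 2.0000.
So cooperation is not sustainable.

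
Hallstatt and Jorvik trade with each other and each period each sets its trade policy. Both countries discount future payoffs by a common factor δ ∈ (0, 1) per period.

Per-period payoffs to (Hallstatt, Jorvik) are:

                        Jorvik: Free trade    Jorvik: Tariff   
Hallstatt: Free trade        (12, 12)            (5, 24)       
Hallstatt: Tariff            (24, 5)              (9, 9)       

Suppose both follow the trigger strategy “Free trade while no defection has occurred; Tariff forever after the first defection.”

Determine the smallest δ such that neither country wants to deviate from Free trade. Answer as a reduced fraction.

Under grim trigger the critical discount factor is (T−C)/(T−P) with T = 24, C = 12, P = 9.
δ* = (24−12)/(24−9) = 12/15 = 4/5.

4/5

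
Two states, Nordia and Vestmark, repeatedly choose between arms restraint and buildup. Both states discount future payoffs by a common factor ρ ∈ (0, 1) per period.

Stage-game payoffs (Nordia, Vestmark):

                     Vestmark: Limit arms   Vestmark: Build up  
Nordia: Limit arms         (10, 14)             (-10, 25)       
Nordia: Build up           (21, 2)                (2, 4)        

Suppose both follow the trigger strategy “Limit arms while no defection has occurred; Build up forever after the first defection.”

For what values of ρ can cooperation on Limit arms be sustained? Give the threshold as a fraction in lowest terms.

11/19

Nordia's threshold: (21−10)/(21−2) = 11/19.
Vestmark's threshold: (25−14)/(25−4) = 11/21.
11/19 > 11/21, so Nordia binds and ρ* = 11/19.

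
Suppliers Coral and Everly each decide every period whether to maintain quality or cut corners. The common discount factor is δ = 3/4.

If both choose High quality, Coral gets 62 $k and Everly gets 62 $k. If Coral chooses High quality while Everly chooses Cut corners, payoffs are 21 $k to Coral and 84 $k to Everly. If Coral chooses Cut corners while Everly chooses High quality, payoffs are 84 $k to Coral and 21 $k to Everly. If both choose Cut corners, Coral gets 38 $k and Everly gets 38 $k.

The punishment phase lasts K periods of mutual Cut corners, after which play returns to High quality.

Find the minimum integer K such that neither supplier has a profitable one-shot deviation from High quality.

2

IC: δ(1−δ^K)/(1−δ) ≥ (84−62)/(62−38) = 11/12.
With δ = 3/4: need 1 − δ^K ≥ 11/12·(1−3/4)/(3/4), i.e. δ^K ≤ 0.6944.
Since (3/4)^1 = 0.7500 and (3/4)^2 = 0.5625, the smallest such K is 2.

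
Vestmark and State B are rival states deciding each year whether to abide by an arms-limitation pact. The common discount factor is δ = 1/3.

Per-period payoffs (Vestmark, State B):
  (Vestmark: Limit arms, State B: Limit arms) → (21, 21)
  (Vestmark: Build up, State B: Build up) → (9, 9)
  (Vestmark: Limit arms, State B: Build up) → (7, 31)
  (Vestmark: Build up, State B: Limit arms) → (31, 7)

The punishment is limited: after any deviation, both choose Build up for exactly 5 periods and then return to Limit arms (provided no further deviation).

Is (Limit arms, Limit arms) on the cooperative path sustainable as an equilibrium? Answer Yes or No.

IC: δ+…+δ^5 ≥ (31−21)/(21−9) = 5/6.
At δ = 1/3: partial sum = 0.4979 < 0.8333. Cooperation not sustainable.

No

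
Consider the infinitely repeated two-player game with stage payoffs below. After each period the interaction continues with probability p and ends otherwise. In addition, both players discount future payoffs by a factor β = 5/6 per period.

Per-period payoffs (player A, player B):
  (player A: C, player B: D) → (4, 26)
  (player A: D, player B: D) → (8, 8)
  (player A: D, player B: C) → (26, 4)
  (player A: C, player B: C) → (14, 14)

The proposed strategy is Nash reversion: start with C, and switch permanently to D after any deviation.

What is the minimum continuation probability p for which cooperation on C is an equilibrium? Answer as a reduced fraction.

Expected continuation weight on next period's payoff is β·p = 5/6·p, which plays the role of the discount factor.
Cooperation requires 5/6·p ≥ (26−14)/(26−8) = 2/3, hence p ≥ 4/5.

4/5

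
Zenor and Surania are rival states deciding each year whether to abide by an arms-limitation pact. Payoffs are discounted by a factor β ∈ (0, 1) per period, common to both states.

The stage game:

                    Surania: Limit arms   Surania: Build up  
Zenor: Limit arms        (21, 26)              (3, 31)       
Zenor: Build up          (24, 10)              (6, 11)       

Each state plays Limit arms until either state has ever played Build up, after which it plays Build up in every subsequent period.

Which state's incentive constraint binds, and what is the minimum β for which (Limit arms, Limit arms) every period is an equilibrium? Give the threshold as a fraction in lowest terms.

Surania; β ≥ 1/4

Zenor: cooperation gives 21 each period; deviation gives 24 once then 6 forever.
  21/(1−β) ≥ 24 + 6β/(1−β) ⇒ β ≥ 3/18 = 1/6.
Surania: cooperation gives 26 each period; deviation gives 31 once then 11 forever.
  β ≥ 5/20 = 1/4.
Both must hold, so the binding constraint is Surania's: β ≥ 1/4.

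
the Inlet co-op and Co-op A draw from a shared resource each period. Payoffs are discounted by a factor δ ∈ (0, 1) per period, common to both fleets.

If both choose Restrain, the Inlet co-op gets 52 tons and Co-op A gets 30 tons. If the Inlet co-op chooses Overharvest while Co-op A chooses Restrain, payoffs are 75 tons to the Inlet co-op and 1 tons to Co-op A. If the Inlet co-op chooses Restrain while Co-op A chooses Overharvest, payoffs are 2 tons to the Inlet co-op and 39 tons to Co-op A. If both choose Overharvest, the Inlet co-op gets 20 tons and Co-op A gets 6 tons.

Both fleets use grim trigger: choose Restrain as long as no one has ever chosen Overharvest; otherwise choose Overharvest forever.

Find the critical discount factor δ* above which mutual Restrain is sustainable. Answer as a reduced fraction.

the Inlet co-op: cooperation gives 52 each period; deviation gives 75 once then 20 forever.
  52/(1−δ) ≥ 75 + 20δ/(1−δ) ⇒ δ ≥ 23/55.
Co-op A: cooperation gives 30 each period; deviation gives 39 once then 6 forever.
  δ ≥ 9/33 = 3/11.
Both must hold, so the binding constraint is the Inlet co-op's: δ ≥ 23/55.

23/55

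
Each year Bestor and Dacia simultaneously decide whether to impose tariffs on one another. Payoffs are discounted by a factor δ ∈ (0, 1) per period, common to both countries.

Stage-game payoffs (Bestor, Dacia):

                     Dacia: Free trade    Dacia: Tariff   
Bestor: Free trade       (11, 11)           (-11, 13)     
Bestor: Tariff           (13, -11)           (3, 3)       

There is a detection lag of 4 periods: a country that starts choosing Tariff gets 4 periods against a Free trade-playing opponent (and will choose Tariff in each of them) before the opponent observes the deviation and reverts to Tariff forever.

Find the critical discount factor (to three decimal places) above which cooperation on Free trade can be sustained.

A deviator earns 13 for 4 periods, then 3 forever; cooperating earns 11 forever. Multiplying the IC by (1−δ):
11 ≥ 13(1−δ^4) + 3δ^4, so 10·δ^4 ≥ 2 and δ^4 ≥ 1/5.
δ ≥ (1/5)^(1/4) ≈ 0.669.

0.669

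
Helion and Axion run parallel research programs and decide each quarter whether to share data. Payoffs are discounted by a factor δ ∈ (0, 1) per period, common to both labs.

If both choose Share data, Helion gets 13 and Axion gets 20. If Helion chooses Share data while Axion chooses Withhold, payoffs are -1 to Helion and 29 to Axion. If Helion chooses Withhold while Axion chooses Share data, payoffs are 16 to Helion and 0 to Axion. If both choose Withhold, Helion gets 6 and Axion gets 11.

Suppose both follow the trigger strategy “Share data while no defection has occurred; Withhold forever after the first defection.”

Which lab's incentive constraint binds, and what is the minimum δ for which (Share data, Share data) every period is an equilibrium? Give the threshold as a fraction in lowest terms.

Axion; δ ≥ 1/2

Helion's threshold: (16−13)/(16−6) = 3/10.
Axion's threshold: (29−20)/(29−11) = 1/2.
3/10 < 1/2, so Axion binds and δ* = 1/2.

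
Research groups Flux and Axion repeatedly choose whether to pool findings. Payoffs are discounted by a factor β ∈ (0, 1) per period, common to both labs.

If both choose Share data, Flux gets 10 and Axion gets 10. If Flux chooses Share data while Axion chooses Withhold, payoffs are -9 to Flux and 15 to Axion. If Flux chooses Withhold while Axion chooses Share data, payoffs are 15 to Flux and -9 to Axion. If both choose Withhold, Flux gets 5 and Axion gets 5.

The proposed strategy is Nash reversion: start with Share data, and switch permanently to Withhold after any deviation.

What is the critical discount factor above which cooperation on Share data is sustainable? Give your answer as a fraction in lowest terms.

One-period gain from deviating is 15 − 10 = 5. The loss is 10 − 5 = 5 in every subsequent period, with present value 5·β/(1−β).
Deviation is unprofitable when 5·β/(1−β) ≥ 5, i.e. β/(1−β) ≥ 1.
Equivalently β ≥ 5/(5+5) = 1/2.

1/2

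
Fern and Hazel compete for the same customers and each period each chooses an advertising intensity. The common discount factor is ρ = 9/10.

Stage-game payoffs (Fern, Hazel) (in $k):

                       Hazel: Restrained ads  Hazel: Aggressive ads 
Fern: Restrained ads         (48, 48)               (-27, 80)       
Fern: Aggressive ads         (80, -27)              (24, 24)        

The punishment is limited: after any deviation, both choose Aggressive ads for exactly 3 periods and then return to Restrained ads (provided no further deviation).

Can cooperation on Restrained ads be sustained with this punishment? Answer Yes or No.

A one-shot deviation gives 80 now, then 24 for 3 periods, then back to 48.
Gain from deviating: (80−48) today; loss: (48−24) in each of the next 3 periods.
No-deviation condition: (48−24)(ρ+…+ρ^3) ≥ 80−48, i.e. ρ+…+ρ^3 ≥ 4/3.
At ρ = 9/10: ρ+…+ρ^3 = 2.4390 ≥ 1.3333.
So cooperation is sustainable.

Yes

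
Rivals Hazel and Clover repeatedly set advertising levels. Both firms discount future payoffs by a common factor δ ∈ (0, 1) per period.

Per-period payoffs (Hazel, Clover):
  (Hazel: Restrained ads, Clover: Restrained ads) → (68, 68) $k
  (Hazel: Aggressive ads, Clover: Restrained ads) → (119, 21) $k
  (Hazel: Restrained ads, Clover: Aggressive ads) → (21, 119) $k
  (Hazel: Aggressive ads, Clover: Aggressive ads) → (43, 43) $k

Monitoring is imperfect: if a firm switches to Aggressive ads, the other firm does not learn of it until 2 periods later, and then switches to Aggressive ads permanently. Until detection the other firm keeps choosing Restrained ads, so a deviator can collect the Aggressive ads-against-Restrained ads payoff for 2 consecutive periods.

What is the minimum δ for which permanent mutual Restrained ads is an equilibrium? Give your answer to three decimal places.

The best deviation is to choose Aggressive ads for all 2 undetected periods, earning 119 each, then 43 forever once detected.
Deviation value: 119(1−δ^2)/(1−δ) + 43δ^2/(1−δ); cooperation value: 68/(1−δ).
IC: 68 ≥ 119(1−δ^2) + 43δ^2 = 119 − 76δ^2.
So δ^2 ≥ 51/76, giving δ ≥ (51/76)^(1/2) ≈ 0.819.

0.819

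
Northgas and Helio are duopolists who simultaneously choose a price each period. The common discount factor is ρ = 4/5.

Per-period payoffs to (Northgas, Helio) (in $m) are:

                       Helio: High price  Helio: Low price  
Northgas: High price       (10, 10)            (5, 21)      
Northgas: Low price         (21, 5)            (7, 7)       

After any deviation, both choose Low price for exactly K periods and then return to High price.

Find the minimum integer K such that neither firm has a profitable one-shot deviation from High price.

No profitable deviation requires (10−7)(ρ+…+ρ^K) ≥ 21−10, i.e. ρ+…+ρ^K ≥ 11/3 ≈ 3.6667.
With ρ = 4/5, the partial sums are K=1: 0.8000, K=2: 1.4400, …, K=10: 3.5705, K=11: 3.6564, K=12: 3.7251.
K = 12 is the first length at which the sum reaches 3.6667.

12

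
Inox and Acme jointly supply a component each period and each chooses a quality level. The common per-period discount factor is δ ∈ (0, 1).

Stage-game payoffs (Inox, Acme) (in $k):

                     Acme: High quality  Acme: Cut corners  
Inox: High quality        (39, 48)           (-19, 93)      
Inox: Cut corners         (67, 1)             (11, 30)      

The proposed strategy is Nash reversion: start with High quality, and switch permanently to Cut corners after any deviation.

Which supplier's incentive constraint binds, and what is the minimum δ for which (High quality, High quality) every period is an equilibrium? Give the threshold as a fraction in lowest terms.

Inox: cooperation gives 39 each period; deviation gives 67 once then 11 forever.
  39/(1−δ) ≥ 67 + 11δ/(1−δ) ⇒ δ ≥ 28/56 = 1/2.
Acme: cooperation gives 48 each period; deviation gives 93 once then 30 forever.
  δ ≥ 45/63 = 5/7.
Both must hold, so the binding constraint is Acme's: δ ≥ 5/7.

Acme; δ ≥ 5/7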